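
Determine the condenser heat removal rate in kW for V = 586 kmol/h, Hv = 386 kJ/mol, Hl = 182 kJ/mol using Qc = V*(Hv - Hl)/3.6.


Qc = 586 * (386 - 182) / 3.6 = 586 * 204 / 3.6 = 33210

33210 kW


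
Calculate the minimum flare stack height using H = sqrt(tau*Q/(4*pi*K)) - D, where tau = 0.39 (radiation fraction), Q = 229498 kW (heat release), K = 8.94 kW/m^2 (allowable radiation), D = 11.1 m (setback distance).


tau*Q/(4*pi*K) = 0.39 * 229498 / (4 * pi * 8.94) = 796.702
sqrt(796.702) = 28.2259
H = 28.2259 - 11.1 = 17.13

17.13 m


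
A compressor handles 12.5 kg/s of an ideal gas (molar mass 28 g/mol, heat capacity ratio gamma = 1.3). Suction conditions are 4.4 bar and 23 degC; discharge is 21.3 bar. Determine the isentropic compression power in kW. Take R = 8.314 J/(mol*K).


Isentropic work: W = m*(gamma/(gamma-1))*(R*T1/MW)*((P2/P1)^((gamma-1)/gamma) - 1)
T1 = 23 + 273.15 = 296.15 K
Pressure ratio = 21.3 / 4.4 = 4.84091
Exponent = (1.3 - 1)/1.3 = 0.230769
(P2/P1)^exp - 1 = 4.84091^0.230769 - 1 = 0.438997
W = 12.5 * 1.3 / 0.3 * 8.314 * 296.15 / 28 * 0.438997 = 2091

2091 kW


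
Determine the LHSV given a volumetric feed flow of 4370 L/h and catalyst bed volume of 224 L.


LHSV = volumetric feed rate / catalyst volume
= 4370 L/h / 224 L
= 19.51 h^-1

19.51 h^-1


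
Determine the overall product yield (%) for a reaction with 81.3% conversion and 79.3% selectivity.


Overall yield = conversion (%) * selectivity (%) / 100
Conversion = 81.3%, Selectivity = 79.3%
Y = 81.3 * 79.3 / 100
= 64.4709 %

64.4709 %


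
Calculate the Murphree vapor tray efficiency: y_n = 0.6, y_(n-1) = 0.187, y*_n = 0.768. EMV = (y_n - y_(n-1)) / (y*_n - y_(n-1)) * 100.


Murphree vapor efficiency: EMV = (y_n - y_(n-1)) / (y*_n - y_(n-1)) * 100
EMV = (0.6 - 0.187) / (0.768 - 0.187) * 100 = 0.413 / 0.581 * 100 = 71.08

71.08 %


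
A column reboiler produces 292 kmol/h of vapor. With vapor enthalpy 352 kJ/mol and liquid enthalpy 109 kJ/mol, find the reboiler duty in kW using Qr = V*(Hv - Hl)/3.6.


Qr = 292 * (352 - 109) / 3.6 = 292 * 243 / 3.6 = 19710

19710 kW


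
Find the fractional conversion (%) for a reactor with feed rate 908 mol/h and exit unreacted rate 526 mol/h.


X = (F_in - F_out) / F_in * 100
Moles reacted = 908 - 526 = 382
X = 382 / 908 * 100
= 0.4207 * 100
= 42.07 %

42.07 %


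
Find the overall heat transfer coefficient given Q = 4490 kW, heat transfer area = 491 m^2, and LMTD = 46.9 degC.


From Q = U*A*LMTD, U = Q / (A * LMTD)
U = 4490 / (491 * 46.9) = 4490 / 23027.9 = 0.1950

0.1950 kW/(m^2*K)


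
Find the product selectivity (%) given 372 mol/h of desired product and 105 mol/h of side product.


Selectivity = desired / (desired + undesired) * 100
Total products = 372 + 105 = 477 mol/h
S = 372 / 477 * 100
= 0.7799 * 100
= 77.99 %

77.99 %


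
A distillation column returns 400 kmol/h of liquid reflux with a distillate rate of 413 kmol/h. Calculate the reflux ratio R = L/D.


Reflux ratio definition: R = L / D (liquid returned / distillate withdrawn)
L = 400 kmol/h, D = 413 kmol/h
R = 400 / 413 = 0.9685

0.9685


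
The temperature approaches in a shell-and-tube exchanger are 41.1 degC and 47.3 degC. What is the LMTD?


LMTD = (dT1 - dT2) / ln(dT1/dT2)
= (41.1 - 47.3) / ln(41.1 / 47.3) = -6.2 / -0.140502 = 44.13

44.13 degC


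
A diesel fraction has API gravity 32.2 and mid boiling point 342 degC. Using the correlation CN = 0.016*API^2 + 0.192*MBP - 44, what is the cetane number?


CN = 0.016 * 32.2^2 + 0.192 * 342 - 44
CN = 16.58944 + 65.664 - 44 = 38.25344

38.25344


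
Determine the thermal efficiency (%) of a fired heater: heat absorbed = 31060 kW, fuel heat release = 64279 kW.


Furnace efficiency = Q_absorbed / Q_fuel * 100
= 31060 / 64279 * 100 = 48.32

48.32 %


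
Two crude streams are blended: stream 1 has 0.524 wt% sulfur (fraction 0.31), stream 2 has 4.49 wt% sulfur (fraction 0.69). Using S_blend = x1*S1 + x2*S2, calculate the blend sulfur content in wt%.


Linear sulfur blending: S_blend = x1*S1 + x2*S2
Contribution 1: 0.31 * 0.524 = 0.16244 wt%
Contribution 2: 0.69 * 4.49 = 3.0981 wt%
S_blend = 0.16244 + 3.0981 = 3.26054

3.26054 wt%


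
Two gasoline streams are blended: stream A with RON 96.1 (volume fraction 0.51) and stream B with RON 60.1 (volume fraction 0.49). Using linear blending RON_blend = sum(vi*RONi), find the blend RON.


Linear blending: RON_blend = sum(vi * RONi)
Contribution 1: 0.51 * 96.1 = 49.011
Contribution 2: 0.49 * 60.1 = 29.449
RON_blend = 49.011 + 29.449 = 78.46

78.46


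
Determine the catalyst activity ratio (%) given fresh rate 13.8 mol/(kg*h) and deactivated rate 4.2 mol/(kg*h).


Activity (%) = (rate_used / rate_fresh) * 100
rate_used = 4.2, rate_fresh = 13.8
= (4.2 / 13.8) * 100
= 0.3043 * 100 = 30.43

30.43 %


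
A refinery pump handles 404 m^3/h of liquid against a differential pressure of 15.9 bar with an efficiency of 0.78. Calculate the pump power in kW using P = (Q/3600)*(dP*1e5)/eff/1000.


Q = 404 / 3600 = 0.112222 m^3/s
P = 0.112222 * (15.9 * 1e5) / 0.78 / 1000 = 228.8

228.8 kW


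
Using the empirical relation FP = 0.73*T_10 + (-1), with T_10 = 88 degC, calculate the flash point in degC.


FP = 0.73 * 88 + (-1) = 63.24

63.24 degC


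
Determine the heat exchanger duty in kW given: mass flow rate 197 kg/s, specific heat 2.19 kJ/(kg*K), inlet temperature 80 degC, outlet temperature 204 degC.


Q = m_dot * cp * delta_T
delta_T = 204 - 80 = 124 K
Q = 197 * 2.19 * 124
= 431.43 * 124
= 53497.32 kW

53497.32 kW


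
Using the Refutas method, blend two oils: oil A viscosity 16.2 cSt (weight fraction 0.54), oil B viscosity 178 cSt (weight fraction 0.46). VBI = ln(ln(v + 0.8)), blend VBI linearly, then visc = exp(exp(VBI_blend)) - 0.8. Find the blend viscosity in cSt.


Refutas method: VBN_i = 14.534*ln(ln(visc_i + 0.8)) + 10.975, blended linearly by mass fraction; since VBN is linear in VBI_i = ln(ln(visc_i + 0.8)) and the fractions sum to 1, blend VBI directly: visc = exp(exp(VBI_blend)) - 0.8
VBI_1 = ln(ln(16.2 + 0.8)) = 1.04141
VBI_2 = ln(ln(178 + 0.8)) = 1.64601
VBI_blend = 0.54 * 1.04141 + 0.46 * 1.64601 = 1.31953
visc_blend = exp(exp(1.31953)) - 0.8 = 41.37

41.37 cSt


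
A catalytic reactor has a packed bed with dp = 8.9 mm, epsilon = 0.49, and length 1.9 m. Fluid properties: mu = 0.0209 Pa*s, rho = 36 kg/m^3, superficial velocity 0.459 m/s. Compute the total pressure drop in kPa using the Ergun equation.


dp = 8.9 mm = 0.0089 m
Viscous term = 150*0.0209*0.459*(1-0.49)^2 / (0.0089^2*0.49^3) = 40162.6
Inertial term = 1.75*36*0.459^2*(1-0.49) / (0.0089*0.49^3) = 6464.84
dP/L = 40162.6 + 6464.84 = 46627.4 Pa/m
dP = 46627.4 * 1.9 / 1000 = 88.59 kPa

88.59 kPa


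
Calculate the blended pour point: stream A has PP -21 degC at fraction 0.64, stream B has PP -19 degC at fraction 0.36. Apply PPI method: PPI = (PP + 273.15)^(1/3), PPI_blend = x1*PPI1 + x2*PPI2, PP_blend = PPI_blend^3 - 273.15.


PPI_1 = (-21 + 273.15)^(1/3) = 6.317613
PPI_2 = (-19 + 273.15)^(1/3) = 6.334272
PPI_blend = 0.64 * 6.317613 + 0.36 * 6.334272 = 6.32361
PP_blend = 6.32361^3 - 273.15 = 252.8688 - 273.15 = -20.28

-20.28 degC


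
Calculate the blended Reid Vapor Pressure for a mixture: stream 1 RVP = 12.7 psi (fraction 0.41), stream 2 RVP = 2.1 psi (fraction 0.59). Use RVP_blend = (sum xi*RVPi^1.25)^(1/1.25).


Chevron index: RVP_blend = (sum xi*RVPi^1.25)^(1/1.25)
RVP^1.25 terms: 0.41 * 12.7^1.25 + 0.59 * 2.1^1.25 = 11.3212
RVP_blend = 11.3212^(1/1.25) = 6.968

6.968 psi


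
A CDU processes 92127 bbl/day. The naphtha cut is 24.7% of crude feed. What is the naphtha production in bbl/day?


Crude throughput = 92127 bbl/day
Fraction yield = 24.7%
yield = throughput * fraction / 100
yield = 92127 * 24.7 / 100 = 22755.369

22755.369 bbl/day


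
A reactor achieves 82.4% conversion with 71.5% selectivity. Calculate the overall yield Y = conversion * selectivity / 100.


Overall yield = conversion (%) * selectivity (%) / 100
Conversion = 82.4%, Selectivity = 71.5%
Y = 82.4 * 71.5 / 100
= 58.916 %

58.916 %


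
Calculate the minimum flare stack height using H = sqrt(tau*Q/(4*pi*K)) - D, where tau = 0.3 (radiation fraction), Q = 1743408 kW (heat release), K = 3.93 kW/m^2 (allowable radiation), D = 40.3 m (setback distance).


tau*Q/(4*pi*K) = 0.3 * 1743408 / (4 * pi * 3.93) = 10590.5
sqrt(10590.5) = 102.91
H = 102.91 - 40.3 = 62.61

62.61 m


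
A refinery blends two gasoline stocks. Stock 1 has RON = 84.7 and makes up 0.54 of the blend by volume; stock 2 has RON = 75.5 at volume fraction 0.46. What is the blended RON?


Linear blending: RON_blend = sum(vi * RONi)
Contribution 1: 0.54 * 84.7 = 45.738
Contribution 2: 0.46 * 75.5 = 34.73
RON_blend = 45.738 + 34.73 = 80.468

80.468


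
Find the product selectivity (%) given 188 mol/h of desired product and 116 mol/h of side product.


Selectivity = desired / (desired + undesired) * 100
Total products = 188 + 116 = 304 mol/h
S = 188 / 304 * 100
= 0.6184 * 100
= 61.84 %

61.84 %


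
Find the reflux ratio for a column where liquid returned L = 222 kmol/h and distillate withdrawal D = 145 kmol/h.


Reflux ratio definition: R = L / D (liquid returned / distillate withdrawn)
L = 222 kmol/h, D = 145 kmol/h
R = 222 / 145 = 1.531

1.531


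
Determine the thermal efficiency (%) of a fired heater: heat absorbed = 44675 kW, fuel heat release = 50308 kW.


Furnace efficiency = Q_absorbed / Q_fuel * 100
= 44675 / 50308 * 100 = 88.80

88.80 %


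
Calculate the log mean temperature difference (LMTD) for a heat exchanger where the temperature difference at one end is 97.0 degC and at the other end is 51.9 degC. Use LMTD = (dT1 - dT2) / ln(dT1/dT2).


LMTD = (dT1 - dT2) / ln(dT1/dT2)
= (97.0 - 51.9) / ln(97.0 / 51.9) = 45.1 / 0.625392 = 72.11

72.11 degC


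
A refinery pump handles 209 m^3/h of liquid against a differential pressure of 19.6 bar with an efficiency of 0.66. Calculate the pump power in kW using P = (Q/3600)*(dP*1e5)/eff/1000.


Q = 209 / 3600 = 0.0580556 m^3/s
P = 0.0580556 * (19.6 * 1e5) / 0.66 / 1000 = 172.4

172.4 kW


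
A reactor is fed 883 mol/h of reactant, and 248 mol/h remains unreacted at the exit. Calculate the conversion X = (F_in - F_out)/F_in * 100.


X = (F_in - F_out) / F_in * 100
Moles reacted = 883 - 248 = 635
X = 635 / 883 * 100
= 0.7191 * 100
= 71.91 %

71.91 %


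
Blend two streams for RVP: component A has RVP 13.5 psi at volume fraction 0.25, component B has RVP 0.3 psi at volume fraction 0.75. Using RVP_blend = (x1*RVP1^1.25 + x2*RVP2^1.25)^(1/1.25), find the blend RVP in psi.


Chevron index: RVP_blend = (sum xi*RVPi^1.25)^(1/1.25)
RVP^1.25 terms: 0.25 * 13.5^1.25 + 0.75 * 0.3^1.25 = 6.63582
RVP_blend = 6.63582^(1/1.25) = 4.545

4.545 psi


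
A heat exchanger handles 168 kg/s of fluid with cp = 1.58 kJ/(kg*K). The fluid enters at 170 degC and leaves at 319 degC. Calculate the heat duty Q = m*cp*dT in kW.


Q = m_dot * cp * delta_T
delta_T = 319 - 170 = 149 K
Q = 168 * 1.58 * 149
= 265.44 * 149
= 39550.56 kW

39550.56 kW


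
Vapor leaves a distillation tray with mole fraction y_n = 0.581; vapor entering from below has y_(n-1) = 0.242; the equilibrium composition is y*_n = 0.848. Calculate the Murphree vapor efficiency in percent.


Murphree vapor efficiency: EMV = (y_n - y_(n-1)) / (y*_n - y_(n-1)) * 100
EMV = (0.581 - 0.242) / (0.848 - 0.242) * 100 = 0.339 / 0.606 * 100 = 55.94

55.94 %


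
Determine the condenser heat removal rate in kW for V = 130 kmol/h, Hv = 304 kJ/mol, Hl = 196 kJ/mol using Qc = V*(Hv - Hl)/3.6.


Qc = 130 * (304 - 196) / 3.6 = 130 * 108 / 3.6 = 3900

3900 kW


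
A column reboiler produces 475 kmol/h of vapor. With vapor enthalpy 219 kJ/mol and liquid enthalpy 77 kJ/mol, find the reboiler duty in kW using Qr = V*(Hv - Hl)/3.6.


Qr = 475 * (219 - 77) / 3.6 = 475 * 142 / 3.6 = 18740

18740 kW


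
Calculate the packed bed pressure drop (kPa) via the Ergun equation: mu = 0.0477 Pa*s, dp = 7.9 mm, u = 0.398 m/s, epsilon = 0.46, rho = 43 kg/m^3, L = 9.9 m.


dp = 7.9 mm = 0.0079 m
Viscous term = 150*0.0477*0.398*(1-0.46)^2 / (0.0079^2*0.46^3) = 136695
Inertial term = 1.75*43*0.398^2*(1-0.46) / (0.0079*0.46^3) = 8370.78
dP/L = 136695 + 8370.78 = 145066 Pa/m
dP = 145066 * 9.9 / 1000 = 1436 kPa

1436 kPa


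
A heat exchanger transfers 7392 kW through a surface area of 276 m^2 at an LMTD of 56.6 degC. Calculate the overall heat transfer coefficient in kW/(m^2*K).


From Q = U*A*LMTD, U = Q / (A * LMTD)
U = 7392 / (276 * 56.6) = 7392 / 15621.6 = 0.4732

0.4732 kW/(m^2*K)


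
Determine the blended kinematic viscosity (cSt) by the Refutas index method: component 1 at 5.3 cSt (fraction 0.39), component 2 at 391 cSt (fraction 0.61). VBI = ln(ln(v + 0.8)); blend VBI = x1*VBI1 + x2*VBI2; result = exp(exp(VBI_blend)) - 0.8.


Refutas method: VBN_i = 14.534*ln(ln(visc_i + 0.8)) + 10.975, blended linearly by mass fraction; since VBN is linear in VBI_i = ln(ln(visc_i + 0.8)) and the fractions sum to 1, blend VBI directly: visc = exp(exp(VBI_blend)) - 0.8
VBI_1 = ln(ln(5.3 + 0.8)) = 0.592381
VBI_2 = ln(ln(391 + 0.8)) = 1.78687
VBI_blend = 0.39 * 0.592381 + 0.61 * 1.78687 = 1.32102
visc_blend = exp(exp(1.32102)) - 0.8 = 41.60

41.60 cSt


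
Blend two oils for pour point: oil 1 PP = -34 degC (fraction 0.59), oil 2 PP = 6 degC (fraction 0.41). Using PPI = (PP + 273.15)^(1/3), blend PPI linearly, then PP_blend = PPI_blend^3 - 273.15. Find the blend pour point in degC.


PPI_1 = (-34 + 273.15)^(1/3) = 6.20712
PPI_2 = (6 + 273.15)^(1/3) = 6.535506
PPI_blend = 0.59 * 6.20712 + 0.41 * 6.535506 = 6.341758
PP_blend = 6.341758^3 - 273.15 = 255.0522 - 273.15 = -18.1

-18.1 degC


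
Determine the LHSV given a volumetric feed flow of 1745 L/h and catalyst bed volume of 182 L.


LHSV = volumetric feed rate / catalyst volume
= 1745 L/h / 182 L
= 9.588 h^-1

9.588 h^-1


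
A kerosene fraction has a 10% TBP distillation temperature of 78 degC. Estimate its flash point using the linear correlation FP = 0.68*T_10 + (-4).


FP = 0.68 * 78 + (-4) = 49.04

49.04 degC


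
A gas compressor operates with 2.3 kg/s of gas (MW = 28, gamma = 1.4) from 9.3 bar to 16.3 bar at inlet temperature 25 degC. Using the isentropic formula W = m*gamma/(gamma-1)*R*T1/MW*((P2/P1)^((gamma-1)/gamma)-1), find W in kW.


Isentropic work: W = m*(gamma/(gamma-1))*(R*T1/MW)*((P2/P1)^((gamma-1)/gamma) - 1)
T1 = 25 + 273.15 = 298.15 K
Pressure ratio = 16.3 / 9.3 = 1.75269
Exponent = (1.4 - 1)/1.4 = 0.285714
(P2/P1)^exp - 1 = 1.75269^0.285714 - 1 = 0.173897
W = 2.3 * 1.4 / 0.4 * 8.314 * 298.15 / 28 * 0.173897 = 123.9

123.9 kW


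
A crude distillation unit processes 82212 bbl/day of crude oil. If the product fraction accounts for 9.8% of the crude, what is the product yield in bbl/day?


Crude throughput = 82212 bbl/day
Fraction yield = 9.8%
yield = throughput * fraction / 100
yield = 82212 * 9.8 / 100 = 8056.776

8056.776 bbl/day


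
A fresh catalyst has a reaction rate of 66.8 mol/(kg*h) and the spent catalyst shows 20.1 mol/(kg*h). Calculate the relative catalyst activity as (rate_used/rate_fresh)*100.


Activity (%) = (rate_used / rate_fresh) * 100
rate_used = 20.1, rate_fresh = 66.8
= (20.1 / 66.8) * 100
= 0.3009 * 100 = 30.09

30.09 %


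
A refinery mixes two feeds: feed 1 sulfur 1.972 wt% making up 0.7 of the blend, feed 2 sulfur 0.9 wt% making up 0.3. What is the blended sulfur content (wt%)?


Linear sulfur blending: S_blend = x1*S1 + x2*S2
Contribution 1: 0.7 * 1.972 = 1.3804 wt%
Contribution 2: 0.3 * 0.9 = 0.27 wt%
S_blend = 1.3804 + 0.27 = 1.6504

1.6504 wt%


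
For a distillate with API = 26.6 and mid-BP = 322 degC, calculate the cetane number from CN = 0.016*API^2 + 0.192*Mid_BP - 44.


CN = 0.016 * 26.6^2 + 0.192 * 322 - 44
CN = 11.32096 + 61.824 - 44 = 29.14496

29.14496


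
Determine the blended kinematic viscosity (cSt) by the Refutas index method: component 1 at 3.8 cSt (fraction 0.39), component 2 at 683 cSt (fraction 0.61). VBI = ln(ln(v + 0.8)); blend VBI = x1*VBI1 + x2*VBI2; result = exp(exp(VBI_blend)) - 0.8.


Refutas method: VBN_i = 14.534*ln(ln(visc_i + 0.8)) + 10.975, blended linearly by mass fraction; since VBN is linear in VBI_i = ln(ln(visc_i + 0.8)) and the fractions sum to 1, blend VBI directly: visc = exp(exp(VBI_blend)) - 0.8
VBI_1 = ln(ln(3.8 + 0.8)) = 0.422687
VBI_2 = ln(ln(683 + 0.8)) = 1.87605
VBI_blend = 0.39 * 0.422687 + 0.61 * 1.87605 = 1.30924
visc_blend = exp(exp(1.30924)) - 0.8 = 39.78

39.78 cSt


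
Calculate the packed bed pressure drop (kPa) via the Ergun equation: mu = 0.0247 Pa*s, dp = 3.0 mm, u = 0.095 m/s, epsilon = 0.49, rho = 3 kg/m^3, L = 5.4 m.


dp = 3.0 mm = 0.003 m
Viscous term = 150*0.0247*0.095*(1-0.49)^2 / (0.003^2*0.49^3) = 86461.2
Inertial term = 1.75*3*0.095^2*(1-0.49) / (0.003*0.49^3) = 68.4648
dP/L = 86461.2 + 68.4648 = 86529.7 Pa/m
dP = 86529.7 * 5.4 / 1000 = 467.3 kPa

467.3 kPa


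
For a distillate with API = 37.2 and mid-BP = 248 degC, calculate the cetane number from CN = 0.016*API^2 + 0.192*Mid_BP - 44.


CN = 0.016 * 37.2^2 + 0.192 * 248 - 44
CN = 22.14144 + 47.616 - 44 = 25.75744

25.75744


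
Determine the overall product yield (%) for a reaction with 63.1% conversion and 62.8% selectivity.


Overall yield = conversion (%) * selectivity (%) / 100
Conversion = 63.1%, Selectivity = 62.8%
Y = 63.1 * 62.8 / 100
= 39.6268 %

39.6268 %


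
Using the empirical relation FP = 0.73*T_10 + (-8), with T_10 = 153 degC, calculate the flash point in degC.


FP = 0.73 * 153 + (-8) = 103.69

103.69 degC


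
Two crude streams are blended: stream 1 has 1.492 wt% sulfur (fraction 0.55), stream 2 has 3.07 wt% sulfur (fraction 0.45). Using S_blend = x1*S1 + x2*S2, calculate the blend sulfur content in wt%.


Linear sulfur blending: S_blend = x1*S1 + x2*S2
Contribution 1: 0.55 * 1.492 = 0.8206 wt%
Contribution 2: 0.45 * 3.07 = 1.3815 wt%
S_blend = 0.8206 + 1.3815 = 2.2021

2.2021 wt%


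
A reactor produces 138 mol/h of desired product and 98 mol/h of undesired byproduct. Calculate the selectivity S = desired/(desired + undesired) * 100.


Selectivity = desired / (desired + undesired) * 100
Total products = 138 + 98 = 236 mol/h
S = 138 / 236 * 100
= 0.5847 * 100
= 58.47 %

58.47 %


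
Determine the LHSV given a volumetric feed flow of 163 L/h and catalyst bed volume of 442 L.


LHSV = volumetric feed rate / catalyst volume
= 163 L/h / 442 L
= 0.3688 h^-1

0.3688 h^-1


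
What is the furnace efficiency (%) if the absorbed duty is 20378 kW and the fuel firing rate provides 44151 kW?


Furnace efficiency = Q_absorbed / Q_fuel * 100
= 20378 / 44151 * 100 = 46.16

46.16 %


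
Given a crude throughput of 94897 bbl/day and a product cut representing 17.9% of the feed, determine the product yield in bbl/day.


Crude throughput = 94897 bbl/day
Fraction yield = 17.9%
yield = throughput * fraction / 100
yield = 94897 * 17.9 / 100 = 16986.563

16986.563 bbl/day


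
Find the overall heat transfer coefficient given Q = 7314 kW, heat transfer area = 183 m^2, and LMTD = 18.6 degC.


From Q = U*A*LMTD, U = Q / (A * LMTD)
U = 7314 / (183 * 18.6) = 7314 / 3403.8 = 2.149

2.149 kW/(m^2*K)


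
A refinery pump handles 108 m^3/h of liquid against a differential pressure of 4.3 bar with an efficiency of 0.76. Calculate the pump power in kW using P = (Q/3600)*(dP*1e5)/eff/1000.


Q = 108 / 3600 = 0.03 m^3/s
P = 0.03 * (4.3 * 1e5) / 0.76 / 1000 = 16.97

16.97 kW


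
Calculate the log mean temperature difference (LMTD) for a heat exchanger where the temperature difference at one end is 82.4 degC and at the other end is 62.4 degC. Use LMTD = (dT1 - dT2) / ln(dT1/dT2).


LMTD = (dT1 - dT2) / ln(dT1/dT2)
= (82.4 - 62.4) / ln(82.4 / 62.4) = 20 / 0.27802 = 71.94

71.94 degC


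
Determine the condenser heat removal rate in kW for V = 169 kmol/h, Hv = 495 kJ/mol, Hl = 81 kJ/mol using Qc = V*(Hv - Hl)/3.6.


Qc = 169 * (495 - 81) / 3.6 = 169 * 414 / 3.6 = 19440

19440 kW


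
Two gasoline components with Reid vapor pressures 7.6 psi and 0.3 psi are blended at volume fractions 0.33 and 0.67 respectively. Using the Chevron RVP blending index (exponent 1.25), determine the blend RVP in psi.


Chevron index: RVP_blend = (sum xi*RVPi^1.25)^(1/1.25)
RVP^1.25 terms: 0.33 * 7.6^1.25 + 0.67 * 0.3^1.25 = 4.31295
RVP_blend = 4.31295^(1/1.25) = 3.220

3.220 psi


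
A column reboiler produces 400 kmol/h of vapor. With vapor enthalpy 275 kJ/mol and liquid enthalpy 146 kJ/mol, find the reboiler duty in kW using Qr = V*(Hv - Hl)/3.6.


Qr = 400 * (275 - 146) / 3.6 = 400 * 129 / 3.6 = 14330

14330 kW


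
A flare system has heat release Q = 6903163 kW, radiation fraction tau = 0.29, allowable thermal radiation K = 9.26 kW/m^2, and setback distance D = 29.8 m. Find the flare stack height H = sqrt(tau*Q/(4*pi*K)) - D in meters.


tau*Q/(4*pi*K) = 0.29 * 6903163 / (4 * pi * 9.26) = 17203.8
sqrt(17203.8) = 131.163
H = 131.163 - 29.8 = 101.4

101.4 m


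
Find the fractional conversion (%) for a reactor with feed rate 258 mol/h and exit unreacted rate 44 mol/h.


X = (F_in - F_out) / F_in * 100
Moles reacted = 258 - 44 = 214
X = 214 / 258 * 100
= 0.8295 * 100
= 82.95 %

82.95 %


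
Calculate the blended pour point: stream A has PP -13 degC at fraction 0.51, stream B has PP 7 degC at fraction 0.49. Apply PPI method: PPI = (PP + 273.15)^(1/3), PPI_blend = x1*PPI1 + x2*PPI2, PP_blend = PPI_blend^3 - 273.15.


PPI_1 = (-13 + 273.15)^(1/3) = 6.383731
PPI_2 = (7 + 273.15)^(1/3) = 6.543301
PPI_blend = 0.51 * 6.383731 + 0.49 * 6.543301 = 6.46192
PP_blend = 6.46192^3 - 273.15 = 269.8266 - 273.15 = -3.32

-3.32 degC


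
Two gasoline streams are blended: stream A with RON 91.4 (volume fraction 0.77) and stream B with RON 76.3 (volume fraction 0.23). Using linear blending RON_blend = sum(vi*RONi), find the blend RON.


Linear blending: RON_blend = sum(vi * RONi)
Contribution 1: 0.77 * 91.4 = 70.378
Contribution 2: 0.23 * 76.3 = 17.549
RON_blend = 70.378 + 17.549 = 87.927

87.927


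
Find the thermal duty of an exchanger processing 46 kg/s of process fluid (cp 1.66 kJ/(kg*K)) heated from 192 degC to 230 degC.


Q = m_dot * cp * delta_T
delta_T = 230 - 192 = 38 K
Q = 46 * 1.66 * 38
= 76.36 * 38
= 2901.68 kW

2901.68 kW


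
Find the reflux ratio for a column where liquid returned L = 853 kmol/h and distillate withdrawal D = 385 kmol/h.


Reflux ratio definition: R = L / D (liquid returned / distillate withdrawn)
L = 853 kmol/h, D = 385 kmol/h
R = 853 / 385 = 2.216

2.216


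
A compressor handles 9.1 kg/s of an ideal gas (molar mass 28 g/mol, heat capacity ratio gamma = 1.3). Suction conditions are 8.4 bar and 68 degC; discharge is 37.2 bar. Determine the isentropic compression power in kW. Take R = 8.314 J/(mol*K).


Isentropic work: W = m*(gamma/(gamma-1))*(R*T1/MW)*((P2/P1)^((gamma-1)/gamma) - 1)
T1 = 68 + 273.15 = 341.15 K
Pressure ratio = 37.2 / 8.4 = 4.42857
Exponent = (1.3 - 1)/1.3 = 0.230769
(P2/P1)^exp - 1 = 4.42857^0.230769 - 1 = 0.409735
W = 9.1 * 1.3 / 0.3 * 8.314 * 341.15 / 28 * 0.409735 = 1637

1637 kW


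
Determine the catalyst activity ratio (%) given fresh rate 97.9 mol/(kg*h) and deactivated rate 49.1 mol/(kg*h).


Activity (%) = (rate_used / rate_fresh) * 100
rate_used = 49.1, rate_fresh = 97.9
= (49.1 / 97.9) * 100
= 0.5015 * 100 = 50.15

50.15 %


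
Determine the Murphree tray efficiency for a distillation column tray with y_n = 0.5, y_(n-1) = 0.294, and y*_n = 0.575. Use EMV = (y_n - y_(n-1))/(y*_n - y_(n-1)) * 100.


Murphree vapor efficiency: EMV = (y_n - y_(n-1)) / (y*_n - y_(n-1)) * 100
EMV = (0.5 - 0.294) / (0.575 - 0.294) * 100 = 0.206 / 0.281 * 100 = 73.31

73.31 %


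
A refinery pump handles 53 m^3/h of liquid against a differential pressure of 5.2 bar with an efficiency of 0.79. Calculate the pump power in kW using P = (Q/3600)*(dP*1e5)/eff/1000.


Q = 53 / 3600 = 0.0147222 m^3/s
P = 0.0147222 * (5.2 * 1e5) / 0.79 / 1000 = 9.691

9.691 kW


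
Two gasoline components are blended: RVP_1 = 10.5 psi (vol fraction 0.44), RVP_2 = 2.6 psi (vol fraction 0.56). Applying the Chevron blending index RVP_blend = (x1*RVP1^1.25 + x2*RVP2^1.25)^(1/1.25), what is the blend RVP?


Chevron index: RVP_blend = (sum xi*RVPi^1.25)^(1/1.25)
RVP^1.25 terms: 0.44 * 10.5^1.25 + 0.56 * 2.6^1.25 = 10.1653
RVP_blend = 10.1653^(1/1.25) = 6.393

6.393 psi


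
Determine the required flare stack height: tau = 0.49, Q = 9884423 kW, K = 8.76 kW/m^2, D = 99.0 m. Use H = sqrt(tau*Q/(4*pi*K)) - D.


tau*Q/(4*pi*K) = 0.49 * 9884423 / (4 * pi * 8.76) = 43998.1
sqrt(43998.1) = 209.757
H = 209.757 - 99.0 = 110.8

110.8 m


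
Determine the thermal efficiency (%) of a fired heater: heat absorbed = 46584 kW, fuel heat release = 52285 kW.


Furnace efficiency = Q_absorbed / Q_fuel * 100
= 46584 / 52285 * 100 = 89.10

89.10 %


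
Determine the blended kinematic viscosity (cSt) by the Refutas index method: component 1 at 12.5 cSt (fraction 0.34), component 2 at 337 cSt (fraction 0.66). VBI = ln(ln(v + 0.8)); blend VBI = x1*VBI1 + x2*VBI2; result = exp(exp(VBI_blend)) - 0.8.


Refutas method: VBN_i = 14.534*ln(ln(visc_i + 0.8)) + 10.975, blended linearly by mass fraction; since VBN is linear in VBI_i = ln(ln(visc_i + 0.8)) and the fractions sum to 1, blend VBI directly: visc = exp(exp(VBI_blend)) - 0.8
VBI_1 = ln(ln(12.5 + 0.8)) = 0.950794
VBI_2 = ln(ln(337 + 0.8)) = 1.76172
VBI_blend = 0.34 * 0.950794 + 0.66 * 1.76172 = 1.48601
visc_blend = exp(exp(1.48601)) - 0.8 = 82.25

82.25 cSt


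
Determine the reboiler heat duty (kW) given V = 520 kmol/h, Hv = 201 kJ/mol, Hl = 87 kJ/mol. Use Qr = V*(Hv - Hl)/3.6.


Qr = 520 * (201 - 87) / 3.6 = 520 * 114 / 3.6 = 16470

16470 kW


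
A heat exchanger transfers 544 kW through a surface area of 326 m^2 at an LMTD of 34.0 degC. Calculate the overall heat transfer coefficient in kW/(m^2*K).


From Q = U*A*LMTD, U = Q / (A * LMTD)
U = 544 / (326 * 34.0) = 544 / 11084 = 0.04908

0.04908 kW/(m^2*K)


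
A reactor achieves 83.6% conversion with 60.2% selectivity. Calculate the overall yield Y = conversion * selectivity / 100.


Overall yield = conversion (%) * selectivity (%) / 100
Conversion = 83.6%, Selectivity = 60.2%
Y = 83.6 * 60.2 / 100
= 50.3272 %

50.3272 %


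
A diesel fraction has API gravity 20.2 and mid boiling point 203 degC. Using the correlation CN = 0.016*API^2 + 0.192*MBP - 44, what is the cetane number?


CN = 0.016 * 20.2^2 + 0.192 * 203 - 44
CN = 6.52864 + 38.976 - 44 = 1.50464

1.50464


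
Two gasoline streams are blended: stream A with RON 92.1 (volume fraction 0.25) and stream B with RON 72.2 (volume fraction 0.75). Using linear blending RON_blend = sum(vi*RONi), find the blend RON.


Linear blending: RON_blend = sum(vi * RONi)
Contribution 1: 0.25 * 92.1 = 23.025
Contribution 2: 0.75 * 72.2 = 54.15
RON_blend = 23.025 + 54.15 = 77.175

77.175


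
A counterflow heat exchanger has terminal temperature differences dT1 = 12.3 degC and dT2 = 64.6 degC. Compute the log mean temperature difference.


LMTD = (dT1 - dT2) / ln(dT1/dT2)
= (12.3 - 64.6) / ln(12.3 / 64.6) = -52.3 / -1.65862 = 31.53

31.53 degC


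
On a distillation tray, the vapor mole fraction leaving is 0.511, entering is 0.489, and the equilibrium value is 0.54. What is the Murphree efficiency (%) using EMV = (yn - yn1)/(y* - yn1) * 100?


Murphree vapor efficiency: EMV = (y_n - y_(n-1)) / (y*_n - y_(n-1)) * 100
EMV = (0.511 - 0.489) / (0.54 - 0.489) * 100 = 0.022 / 0.051 * 100 = 43.14

43.14 %


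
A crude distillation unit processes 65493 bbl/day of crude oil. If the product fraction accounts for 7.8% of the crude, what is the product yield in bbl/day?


Crude throughput = 65493 bbl/day
Fraction yield = 7.8%
yield = throughput * fraction / 100
yield = 65493 * 7.8 / 100 = 5108.454

5108.454 bbl/day


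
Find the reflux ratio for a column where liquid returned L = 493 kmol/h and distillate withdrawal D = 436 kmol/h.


Reflux ratio definition: R = L / D (liquid returned / distillate withdrawn)
L = 493 kmol/h, D = 436 kmol/h
R = 493 / 436 = 1.131

1.131


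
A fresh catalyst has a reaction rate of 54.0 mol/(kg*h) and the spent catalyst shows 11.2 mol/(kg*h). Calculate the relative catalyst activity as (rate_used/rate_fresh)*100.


Activity (%) = (rate_used / rate_fresh) * 100
rate_used = 11.2, rate_fresh = 54.0
= (11.2 / 54.0) * 100
= 0.2074 * 100 = 20.74

20.74 %


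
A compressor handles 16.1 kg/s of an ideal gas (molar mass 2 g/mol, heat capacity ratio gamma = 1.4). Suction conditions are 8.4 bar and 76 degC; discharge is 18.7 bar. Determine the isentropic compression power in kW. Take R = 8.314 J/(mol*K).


Isentropic work: W = m*(gamma/(gamma-1))*(R*T1/MW)*((P2/P1)^((gamma-1)/gamma) - 1)
T1 = 76 + 273.15 = 349.15 K
Pressure ratio = 18.7 / 8.4 = 2.22619
Exponent = (1.4 - 1)/1.4 = 0.285714
(P2/P1)^exp - 1 = 2.22619^0.285714 - 1 = 0.256908
W = 16.1 * 1.4 / 0.4 * 8.314 * 349.15 / 2 * 0.256908 = 21010

21010 kW


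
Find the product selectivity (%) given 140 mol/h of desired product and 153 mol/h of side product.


Selectivity = desired / (desired + undesired) * 100
Total products = 140 + 153 = 293 mol/h
S = 140 / 293 * 100
= 0.4778 * 100
= 47.78 %

47.78 %


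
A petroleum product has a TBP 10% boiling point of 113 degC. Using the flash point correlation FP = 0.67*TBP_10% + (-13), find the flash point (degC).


FP = 0.67 * 113 + (-13) = 62.71

62.71 degC


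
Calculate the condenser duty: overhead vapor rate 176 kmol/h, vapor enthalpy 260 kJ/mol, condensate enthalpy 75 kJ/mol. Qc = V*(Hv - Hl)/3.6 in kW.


Qc = 176 * (260 - 75) / 3.6 = 176 * 185 / 3.6 = 9044

9044 kW


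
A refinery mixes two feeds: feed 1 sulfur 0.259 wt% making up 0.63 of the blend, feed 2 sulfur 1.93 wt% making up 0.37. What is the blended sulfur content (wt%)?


Linear sulfur blending: S_blend = x1*S1 + x2*S2
Contribution 1: 0.63 * 0.259 = 0.16317 wt%
Contribution 2: 0.37 * 1.93 = 0.7141 wt%
S_blend = 0.16317 + 0.7141 = 0.87727

0.87727 wt%


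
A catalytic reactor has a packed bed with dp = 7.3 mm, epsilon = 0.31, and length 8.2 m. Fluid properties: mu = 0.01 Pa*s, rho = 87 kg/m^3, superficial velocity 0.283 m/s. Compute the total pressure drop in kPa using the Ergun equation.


dp = 7.3 mm = 0.0073 m
Viscous term = 150*0.01*0.283*(1-0.31)^2 / (0.0073^2*0.31^3) = 127305
Inertial term = 1.75*87*0.283^2*(1-0.31) / (0.0073*0.31^3) = 38687.6
dP/L = 127305 + 38687.6 = 165993 Pa/m
dP = 165993 * 8.2 / 1000 = 1361 kPa

1361 kPa


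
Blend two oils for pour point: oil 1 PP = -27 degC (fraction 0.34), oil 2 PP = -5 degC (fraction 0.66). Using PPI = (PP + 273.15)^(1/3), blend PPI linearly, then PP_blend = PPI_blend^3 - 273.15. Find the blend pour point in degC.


PPI_1 = (-27 + 273.15)^(1/3) = 6.2671
PPI_2 = (-5 + 273.15)^(1/3) = 6.448508
PPI_blend = 0.34 * 6.2671 + 0.66 * 6.448508 = 6.386829
PP_blend = 6.386829^3 - 273.15 = 260.5289 - 273.15 = -12.62

-12.62 degC


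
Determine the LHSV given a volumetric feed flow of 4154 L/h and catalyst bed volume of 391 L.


LHSV = volumetric feed rate / catalyst volume
= 4154 L/h / 391 L
= 10.62 h^-1

10.62 h^-1


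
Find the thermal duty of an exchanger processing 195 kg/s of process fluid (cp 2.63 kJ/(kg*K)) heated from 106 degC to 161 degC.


Q = m_dot * cp * delta_T
delta_T = 161 - 106 = 55 K
Q = 195 * 2.63 * 55
= 512.85 * 55
= 28206.75 kW

28206.75 kW


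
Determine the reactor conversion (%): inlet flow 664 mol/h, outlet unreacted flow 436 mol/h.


X = (F_in - F_out) / F_in * 100
Moles reacted = 664 - 436 = 228
X = 228 / 664 * 100
= 0.3434 * 100
= 34.34 %

34.34 %


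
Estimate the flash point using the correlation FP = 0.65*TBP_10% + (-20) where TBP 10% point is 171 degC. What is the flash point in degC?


FP = 0.65 * 171 + (-20) = 91.15

91.15 degC


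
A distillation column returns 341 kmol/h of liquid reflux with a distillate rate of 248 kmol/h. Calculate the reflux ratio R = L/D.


Reflux ratio definition: R = L / D (liquid returned / distillate withdrawn)
L = 341 kmol/h, D = 248 kmol/h
R = 341 / 248 = 1.375

1.375


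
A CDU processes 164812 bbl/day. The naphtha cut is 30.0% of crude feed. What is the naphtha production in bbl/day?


Crude throughput = 164812 bbl/day
Fraction yield = 30.0%
yield = throughput * fraction / 100
yield = 164812 * 30.0 / 100 = 49443.6

49443.6 bbl/day


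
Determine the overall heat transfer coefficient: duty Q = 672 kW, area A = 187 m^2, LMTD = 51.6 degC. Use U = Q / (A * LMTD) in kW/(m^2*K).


From Q = U*A*LMTD, U = Q / (A * LMTD)
U = 672 / (187 * 51.6) = 672 / 9649.2 = 0.06964

0.06964 kW/(m^2*K)


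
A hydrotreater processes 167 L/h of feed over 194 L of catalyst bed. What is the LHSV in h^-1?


LHSV = volumetric feed rate / catalyst volume
= 167 L/h / 194 L
= 0.8608 h^-1

0.8608 h^-1


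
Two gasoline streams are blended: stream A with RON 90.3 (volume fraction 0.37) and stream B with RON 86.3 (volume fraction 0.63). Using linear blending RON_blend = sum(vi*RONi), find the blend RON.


Linear blending: RON_blend = sum(vi * RONi)
Contribution 1: 0.37 * 90.3 = 33.411
Contribution 2: 0.63 * 86.3 = 54.369
RON_blend = 33.411 + 54.369 = 87.78

87.78


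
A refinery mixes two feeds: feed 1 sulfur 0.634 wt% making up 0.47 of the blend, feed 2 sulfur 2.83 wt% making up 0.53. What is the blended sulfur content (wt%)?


Linear sulfur blending: S_blend = x1*S1 + x2*S2
Contribution 1: 0.47 * 0.634 = 0.29798 wt%
Contribution 2: 0.53 * 2.83 = 1.4999 wt%
S_blend = 0.29798 + 1.4999 = 1.79788

1.79788 wt%


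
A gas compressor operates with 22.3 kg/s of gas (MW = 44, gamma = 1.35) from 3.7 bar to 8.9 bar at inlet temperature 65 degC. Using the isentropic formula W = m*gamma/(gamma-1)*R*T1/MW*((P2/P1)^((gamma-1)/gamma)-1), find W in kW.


Isentropic work: W = m*(gamma/(gamma-1))*(R*T1/MW)*((P2/P1)^((gamma-1)/gamma) - 1)
T1 = 65 + 273.15 = 338.15 K
Pressure ratio = 8.9 / 3.7 = 2.40541
Exponent = (1.35 - 1)/1.35 = 0.259259
(P2/P1)^exp - 1 = 2.40541^0.259259 - 1 = 0.255529
W = 22.3 * 1.35 / 0.35 * 8.314 * 338.15 / 44 * 0.255529 = 1404

1404 kW


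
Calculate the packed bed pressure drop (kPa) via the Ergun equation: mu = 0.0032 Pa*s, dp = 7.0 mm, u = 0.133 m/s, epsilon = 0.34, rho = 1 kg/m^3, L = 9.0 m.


dp = 7.0 mm = 0.007 m
Viscous term = 150*0.0032*0.133*(1-0.34)^2 / (0.007^2*0.34^3) = 14439.4
Inertial term = 1.75*1*0.133^2*(1-0.34) / (0.007*0.34^3) = 74.2592
dP/L = 14439.4 + 74.2592 = 14513.7 Pa/m
dP = 14513.7 * 9.0 / 1000 = 130.6 kPa

130.6 kPa


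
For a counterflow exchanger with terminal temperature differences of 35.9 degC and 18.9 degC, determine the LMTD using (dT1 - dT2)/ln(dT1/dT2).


LMTD = (dT1 - dT2) / ln(dT1/dT2)
= (35.9 - 18.9) / ln(35.9 / 18.9) = 17 / 0.641575 = 26.50

26.50 degC


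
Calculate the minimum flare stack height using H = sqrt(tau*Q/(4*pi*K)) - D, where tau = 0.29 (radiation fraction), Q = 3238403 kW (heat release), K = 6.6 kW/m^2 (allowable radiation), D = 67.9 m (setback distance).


tau*Q/(4*pi*K) = 0.29 * 3238403 / (4 * pi * 6.6) = 11323.4
sqrt(11323.4) = 106.411
H = 106.411 - 67.9 = 38.51

38.51 m


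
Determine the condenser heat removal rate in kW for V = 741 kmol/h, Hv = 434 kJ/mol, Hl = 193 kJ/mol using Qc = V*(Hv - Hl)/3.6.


Qc = 741 * (434 - 193) / 3.6 = 741 * 241 / 3.6 = 49610

49610 kW


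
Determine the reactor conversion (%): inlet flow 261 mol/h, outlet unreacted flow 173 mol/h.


X = (F_in - F_out) / F_in * 100
Moles reacted = 261 - 173 = 88
X = 88 / 261 * 100
= 0.3372 * 100
= 33.72 %

33.72 %


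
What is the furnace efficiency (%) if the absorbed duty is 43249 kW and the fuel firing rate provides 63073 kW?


Furnace efficiency = Q_absorbed / Q_fuel * 100
= 43249 / 63073 * 100 = 68.57

68.57 %


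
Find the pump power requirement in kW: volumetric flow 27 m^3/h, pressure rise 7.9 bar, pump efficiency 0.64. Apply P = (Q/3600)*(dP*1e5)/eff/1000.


Q = 27 / 3600 = 0.0075 m^3/s
P = 0.0075 * (7.9 * 1e5) / 0.64 / 1000 = 9.258

9.258 kW


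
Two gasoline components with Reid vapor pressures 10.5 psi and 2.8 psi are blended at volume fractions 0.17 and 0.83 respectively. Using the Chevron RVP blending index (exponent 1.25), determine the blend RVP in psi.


Chevron index: RVP_blend = (sum xi*RVPi^1.25)^(1/1.25)
RVP^1.25 terms: 0.17 * 10.5^1.25 + 0.83 * 2.8^1.25 = 6.21944
RVP_blend = 6.21944^(1/1.25) = 4.315

4.315 psi


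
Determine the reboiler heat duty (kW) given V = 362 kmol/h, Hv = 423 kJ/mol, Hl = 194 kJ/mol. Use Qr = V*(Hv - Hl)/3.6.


Qr = 362 * (423 - 194) / 3.6 = 362 * 229 / 3.6 = 23030

23030 kW


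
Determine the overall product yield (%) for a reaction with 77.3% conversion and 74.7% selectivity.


Overall yield = conversion (%) * selectivity (%) / 100
Conversion = 77.3%, Selectivity = 74.7%
Y = 77.3 * 74.7 / 100
= 57.7431 %

57.7431 %


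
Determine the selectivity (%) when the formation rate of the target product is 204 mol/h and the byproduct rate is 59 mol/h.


Selectivity = desired / (desired + undesired) * 100
Total products = 204 + 59 = 263 mol/h
S = 204 / 263 * 100
= 0.7757 * 100
= 77.57 %

77.57 %


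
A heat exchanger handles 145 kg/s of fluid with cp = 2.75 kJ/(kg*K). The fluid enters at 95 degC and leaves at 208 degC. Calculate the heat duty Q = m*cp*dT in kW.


Q = m_dot * cp * delta_T
delta_T = 208 - 95 = 113 K
Q = 145 * 2.75 * 113
= 398.75 * 113
= 45058.75 kW

45058.75 kW


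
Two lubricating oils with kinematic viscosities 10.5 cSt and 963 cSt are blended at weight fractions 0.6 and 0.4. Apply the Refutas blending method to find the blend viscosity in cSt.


Refutas method: VBN_i = 14.534*ln(ln(visc_i + 0.8)) + 10.975, blended linearly by mass fraction; since VBN is linear in VBI_i = ln(ln(visc_i + 0.8)) and the fractions sum to 1, blend VBI directly: visc = exp(exp(VBI_blend)) - 0.8
VBI_1 = ln(ln(10.5 + 0.8)) = 0.88575
VBI_2 = ln(ln(963 + 0.8)) = 1.92729
VBI_blend = 0.6 * 0.88575 + 0.4 * 1.92729 = 1.30237
visc_blend = exp(exp(1.30237)) - 0.8 = 38.77

38.77 cSt


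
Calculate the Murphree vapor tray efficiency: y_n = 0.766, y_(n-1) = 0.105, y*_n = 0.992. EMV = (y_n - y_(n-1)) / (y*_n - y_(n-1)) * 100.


Murphree vapor efficiency: EMV = (y_n - y_(n-1)) / (y*_n - y_(n-1)) * 100
EMV = (0.766 - 0.105) / (0.992 - 0.105) * 100 = 0.661 / 0.887 * 100 = 74.52

74.52 %


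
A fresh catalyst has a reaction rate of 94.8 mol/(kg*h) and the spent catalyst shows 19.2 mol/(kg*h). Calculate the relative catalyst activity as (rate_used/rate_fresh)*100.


Activity (%) = (rate_used / rate_fresh) * 100
rate_used = 19.2, rate_fresh = 94.8
= (19.2 / 94.8) * 100
= 0.2025 * 100 = 20.25

20.25 %


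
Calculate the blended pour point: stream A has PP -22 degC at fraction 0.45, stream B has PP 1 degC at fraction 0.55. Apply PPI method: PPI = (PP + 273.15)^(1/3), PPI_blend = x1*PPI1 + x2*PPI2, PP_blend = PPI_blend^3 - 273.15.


PPI_1 = (-22 + 273.15)^(1/3) = 6.30925
PPI_2 = (1 + 273.15)^(1/3) = 6.49625
PPI_blend = 0.45 * 6.30925 + 0.55 * 6.49625 = 6.4121
PP_blend = 6.4121^3 - 273.15 = 263.6337 - 273.15 = -9.52

-9.52 degC


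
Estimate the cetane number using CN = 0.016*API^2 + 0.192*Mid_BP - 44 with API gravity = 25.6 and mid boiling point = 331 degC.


CN = 0.016 * 25.6^2 + 0.192 * 331 - 44
CN = 10.48576 + 63.552 - 44 = 30.03776

30.03776


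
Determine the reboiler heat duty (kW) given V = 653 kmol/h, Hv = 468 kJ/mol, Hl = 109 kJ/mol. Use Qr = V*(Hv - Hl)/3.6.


Qr = 653 * (468 - 109) / 3.6 = 653 * 359 / 3.6 = 65120

65120 kW


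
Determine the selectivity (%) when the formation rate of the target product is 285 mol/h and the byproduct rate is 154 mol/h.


Selectivity = desired / (desired + undesired) * 100
Total products = 285 + 154 = 439 mol/h
S = 285 / 439 * 100
= 0.6492 * 100
= 64.92 %

64.92 %


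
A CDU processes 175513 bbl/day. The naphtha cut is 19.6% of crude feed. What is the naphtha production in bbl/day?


Crude throughput = 175513 bbl/day
Fraction yield = 19.6%
yield = throughput * fraction / 100
yield = 175513 * 19.6 / 100 = 34400.548

34400.548 bbl/day
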